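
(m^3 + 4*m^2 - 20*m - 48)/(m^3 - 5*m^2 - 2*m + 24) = (m + 6)/(m - 3)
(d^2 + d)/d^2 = (d + 1)/d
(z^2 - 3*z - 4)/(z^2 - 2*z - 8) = (z + 1)/(z + 2)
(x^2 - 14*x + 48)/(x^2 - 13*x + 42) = (x - 8)/(x - 7)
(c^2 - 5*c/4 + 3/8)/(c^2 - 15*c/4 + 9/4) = (c - 1/2)/(c - 3)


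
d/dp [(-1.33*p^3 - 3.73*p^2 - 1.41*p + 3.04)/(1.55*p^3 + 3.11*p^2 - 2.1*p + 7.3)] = (1.6452*p^4 + 9.957*p^3 - 31.0449*p^2 - 73.3668*p - 3.909)/(2.4025*p^6 + 9.641*p^5 + 3.1621*p^4 + 9.568*p^3 + 49.816*p^2 - 30.66*p + 53.29)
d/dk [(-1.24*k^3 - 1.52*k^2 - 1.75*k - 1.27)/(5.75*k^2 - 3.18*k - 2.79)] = (-7.13*k^4 + 7.8864*k^3 + 25.2749*k^2 + 23.0866*k + 0.8439)/(33.0625*k^4 - 36.57*k^3 - 21.9726*k^2 + 17.7444*k + 7.7841)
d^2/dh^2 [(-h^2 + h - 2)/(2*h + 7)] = -142/(8*h^3 + 84*h^2 + 294*h + 343)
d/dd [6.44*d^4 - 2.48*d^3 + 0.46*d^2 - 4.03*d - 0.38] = 25.76*d^3 - 7.44*d^2 + 0.92*d - 4.03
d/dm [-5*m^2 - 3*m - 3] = -10*m - 3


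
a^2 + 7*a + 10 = (a + 2)*(a + 5)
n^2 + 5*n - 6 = (n - 1)*(n + 6)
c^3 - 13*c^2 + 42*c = c*(c - 7)*(c - 6)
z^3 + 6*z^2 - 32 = (z - 2)*(z + 4)^2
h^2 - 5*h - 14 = (h - 7)*(h + 2)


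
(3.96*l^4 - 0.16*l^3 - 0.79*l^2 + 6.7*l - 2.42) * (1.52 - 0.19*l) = -0.7524*l^5 + 6.0496*l^4 - 0.0931*l^3 - 2.4738*l^2 + 10.6438*l - 3.6784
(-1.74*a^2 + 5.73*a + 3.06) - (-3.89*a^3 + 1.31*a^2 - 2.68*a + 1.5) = 3.89*a^3 - 3.05*a^2 + 8.41*a + 1.56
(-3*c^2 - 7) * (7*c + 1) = -21*c^3 - 3*c^2 - 49*c - 7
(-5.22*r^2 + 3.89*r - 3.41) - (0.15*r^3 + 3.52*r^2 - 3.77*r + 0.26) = -0.15*r^3 - 8.74*r^2 + 7.66*r - 3.67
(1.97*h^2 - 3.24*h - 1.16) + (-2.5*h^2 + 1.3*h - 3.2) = -0.53*h^2 - 1.94*h - 4.36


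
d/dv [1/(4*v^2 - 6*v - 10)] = (3 - 4*v)/(2*(-2*v^2 + 3*v + 5)^2)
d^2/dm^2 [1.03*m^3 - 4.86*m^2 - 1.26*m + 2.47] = 6.18*m - 9.72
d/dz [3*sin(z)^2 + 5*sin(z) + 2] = (6*sin(z) + 5)*cos(z)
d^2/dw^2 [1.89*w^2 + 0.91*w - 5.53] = 3.78000000000000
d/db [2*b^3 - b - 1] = 6*b^2 - 1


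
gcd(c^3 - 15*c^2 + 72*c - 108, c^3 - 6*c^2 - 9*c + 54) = c^2 - 9*c + 18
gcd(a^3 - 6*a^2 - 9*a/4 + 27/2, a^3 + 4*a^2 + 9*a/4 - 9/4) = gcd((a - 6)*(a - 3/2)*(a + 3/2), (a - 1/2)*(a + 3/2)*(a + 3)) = a + 3/2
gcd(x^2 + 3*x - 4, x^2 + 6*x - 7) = x - 1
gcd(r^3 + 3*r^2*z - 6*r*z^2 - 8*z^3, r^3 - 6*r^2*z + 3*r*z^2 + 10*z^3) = -r^2 + r*z + 2*z^2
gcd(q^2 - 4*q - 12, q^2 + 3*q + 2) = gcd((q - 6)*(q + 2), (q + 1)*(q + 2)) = q + 2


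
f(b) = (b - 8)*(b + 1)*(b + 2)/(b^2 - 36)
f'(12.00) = 1.19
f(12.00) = 6.74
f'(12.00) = 1.19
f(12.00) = 6.74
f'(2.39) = 1.38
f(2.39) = 2.76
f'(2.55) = 1.46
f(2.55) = 2.98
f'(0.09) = 0.64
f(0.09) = 0.50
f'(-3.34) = -2.19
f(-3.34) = 1.43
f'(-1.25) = 0.14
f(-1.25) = -0.05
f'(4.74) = 6.68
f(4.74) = 9.32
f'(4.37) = 4.30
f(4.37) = 7.35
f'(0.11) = 0.64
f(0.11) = 0.51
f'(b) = -2*b*(b - 8)*(b + 1)*(b + 2)/(b^2 - 36)^2 + (b - 8)*(b + 1)/(b^2 - 36) + (b - 8)*(b + 2)/(b^2 - 36) + (b + 1)*(b + 2)/(b^2 - 36)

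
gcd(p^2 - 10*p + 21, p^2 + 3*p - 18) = p - 3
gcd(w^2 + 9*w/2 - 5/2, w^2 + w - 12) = 1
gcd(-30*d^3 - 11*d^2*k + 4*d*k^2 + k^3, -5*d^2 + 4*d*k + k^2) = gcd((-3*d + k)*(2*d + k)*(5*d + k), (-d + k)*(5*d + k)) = 5*d + k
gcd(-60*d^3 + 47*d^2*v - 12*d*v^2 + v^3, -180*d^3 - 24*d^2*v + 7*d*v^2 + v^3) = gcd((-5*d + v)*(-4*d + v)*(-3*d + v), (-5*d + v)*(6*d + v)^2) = -5*d + v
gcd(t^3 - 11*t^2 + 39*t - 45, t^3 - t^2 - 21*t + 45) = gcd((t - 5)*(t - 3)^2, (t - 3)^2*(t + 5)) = t^2 - 6*t + 9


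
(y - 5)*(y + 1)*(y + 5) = y^3 + y^2 - 25*y - 25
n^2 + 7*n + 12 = (n + 3)*(n + 4)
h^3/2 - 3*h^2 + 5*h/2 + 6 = (h/2 + 1/2)*(h - 4)*(h - 3)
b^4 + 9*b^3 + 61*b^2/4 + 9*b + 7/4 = (b + 1/2)^2*(b + 1)*(b + 7)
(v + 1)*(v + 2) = v^2 + 3*v + 2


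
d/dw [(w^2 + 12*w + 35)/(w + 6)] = (w^2 + 12*w + 37)/(w^2 + 12*w + 36)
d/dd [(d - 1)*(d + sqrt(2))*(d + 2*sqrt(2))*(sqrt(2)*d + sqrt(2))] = 4*sqrt(2)*d^3 + 18*d^2 + 6*sqrt(2)*d - 6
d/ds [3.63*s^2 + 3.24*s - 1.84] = 7.26*s + 3.24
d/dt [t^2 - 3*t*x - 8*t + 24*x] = 2*t - 3*x - 8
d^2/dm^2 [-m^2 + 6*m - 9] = -2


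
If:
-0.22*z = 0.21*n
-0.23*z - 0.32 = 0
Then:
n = 1.46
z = -1.39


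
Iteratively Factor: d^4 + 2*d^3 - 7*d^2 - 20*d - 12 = (d + 1)*(d^3 + d^2 - 8*d - 12) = (d - 3)*(d + 1)*(d^2 + 4*d + 4) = (d - 3)*(d + 1)*(d + 2)*(d + 2)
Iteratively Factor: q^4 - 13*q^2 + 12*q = (q - 3)*(q^3 + 3*q^2 - 4*q) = q*(q - 3)*(q^2 + 3*q - 4) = q*(q - 3)*(q - 1)*(q + 4)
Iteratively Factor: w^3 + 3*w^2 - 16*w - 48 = (w - 4)*(w^2 + 7*w + 12) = (w - 4)*(w + 3)*(w + 4)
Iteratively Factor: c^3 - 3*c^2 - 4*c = (c + 1)*(c^2 - 4*c) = (c - 4)*(c + 1)*(c)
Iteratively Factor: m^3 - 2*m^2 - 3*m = (m + 1)*(m^2 - 3*m) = (m - 3)*(m + 1)*(m)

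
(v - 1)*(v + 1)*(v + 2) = v^3 + 2*v^2 - v - 2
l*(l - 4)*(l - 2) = l^3 - 6*l^2 + 8*l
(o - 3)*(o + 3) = o^2 - 9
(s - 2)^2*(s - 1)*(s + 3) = s^4 - 2*s^3 - 7*s^2 + 20*s - 12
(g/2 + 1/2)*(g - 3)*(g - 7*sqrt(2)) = g^3/2 - 7*sqrt(2)*g^2/2 - g^2 - 3*g/2 + 7*sqrt(2)*g + 21*sqrt(2)/2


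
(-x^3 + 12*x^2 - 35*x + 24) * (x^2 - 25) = -x^5 + 12*x^4 - 10*x^3 - 276*x^2 + 875*x - 600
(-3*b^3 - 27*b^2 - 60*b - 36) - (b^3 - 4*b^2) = -4*b^3 - 23*b^2 - 60*b - 36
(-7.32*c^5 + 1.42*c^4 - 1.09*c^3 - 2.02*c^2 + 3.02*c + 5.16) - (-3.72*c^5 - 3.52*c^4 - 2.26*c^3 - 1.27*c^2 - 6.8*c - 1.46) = -3.6*c^5 + 4.94*c^4 + 1.17*c^3 - 0.75*c^2 + 9.82*c + 6.62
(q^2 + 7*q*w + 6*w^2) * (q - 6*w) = q^3 + q^2*w - 36*q*w^2 - 36*w^3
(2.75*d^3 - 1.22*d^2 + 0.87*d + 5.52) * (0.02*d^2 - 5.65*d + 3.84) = 0.055*d^5 - 15.5619*d^4 + 17.4704*d^3 - 9.4899*d^2 - 27.8472*d + 21.1968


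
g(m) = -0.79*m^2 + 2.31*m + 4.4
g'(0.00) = 2.31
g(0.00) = 4.40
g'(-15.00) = 26.01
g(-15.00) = -208.00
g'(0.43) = 1.63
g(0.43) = 5.25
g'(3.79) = -3.68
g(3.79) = 1.81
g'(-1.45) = 4.60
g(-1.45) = -0.61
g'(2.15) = -1.09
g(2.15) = 5.71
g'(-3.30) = 7.52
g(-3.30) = -11.83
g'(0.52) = 1.49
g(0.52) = 5.39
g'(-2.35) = 6.02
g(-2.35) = -5.39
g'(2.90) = -2.27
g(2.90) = 4.46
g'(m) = 2.31 - 1.58*m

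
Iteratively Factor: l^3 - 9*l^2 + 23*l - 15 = (l - 1)*(l^2 - 8*l + 15) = (l - 5)*(l - 1)*(l - 3)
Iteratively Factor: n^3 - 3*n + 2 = (n - 1)*(n^2 + n - 2) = (n - 1)^2*(n + 2)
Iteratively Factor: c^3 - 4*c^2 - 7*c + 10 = (c - 5)*(c^2 + c - 2) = (c - 5)*(c + 2)*(c - 1)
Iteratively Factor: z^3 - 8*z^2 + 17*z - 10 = (z - 5)*(z^2 - 3*z + 2) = (z - 5)*(z - 1)*(z - 2)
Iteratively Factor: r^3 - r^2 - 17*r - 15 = (r + 3)*(r^2 - 4*r - 5) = (r - 5)*(r + 3)*(r + 1)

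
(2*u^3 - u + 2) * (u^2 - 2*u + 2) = 2*u^5 - 4*u^4 + 3*u^3 + 4*u^2 - 6*u + 4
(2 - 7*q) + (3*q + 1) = 3 - 4*q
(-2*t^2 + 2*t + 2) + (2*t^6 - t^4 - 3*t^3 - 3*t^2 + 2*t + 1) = 2*t^6 - t^4 - 3*t^3 - 5*t^2 + 4*t + 3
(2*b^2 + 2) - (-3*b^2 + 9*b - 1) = 5*b^2 - 9*b + 3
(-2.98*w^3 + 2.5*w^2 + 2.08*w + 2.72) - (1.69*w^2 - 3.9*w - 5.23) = -2.98*w^3 + 0.81*w^2 + 5.98*w + 7.95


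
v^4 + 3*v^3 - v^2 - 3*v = v*(v - 1)*(v + 1)*(v + 3)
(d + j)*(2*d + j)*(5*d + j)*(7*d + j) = 70*d^4 + 129*d^3*j + 73*d^2*j^2 + 15*d*j^3 + j^4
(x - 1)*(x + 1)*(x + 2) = x^3 + 2*x^2 - x - 2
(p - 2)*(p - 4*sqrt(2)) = p^2 - 4*sqrt(2)*p - 2*p + 8*sqrt(2)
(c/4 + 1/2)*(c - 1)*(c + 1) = c^3/4 + c^2/2 - c/4 - 1/2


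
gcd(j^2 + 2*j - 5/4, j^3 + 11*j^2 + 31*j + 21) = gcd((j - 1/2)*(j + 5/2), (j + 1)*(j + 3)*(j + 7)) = 1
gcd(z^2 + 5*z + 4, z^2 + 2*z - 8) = z + 4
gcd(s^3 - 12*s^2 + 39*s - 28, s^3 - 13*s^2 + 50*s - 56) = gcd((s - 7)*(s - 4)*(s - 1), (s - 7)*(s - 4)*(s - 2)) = s^2 - 11*s + 28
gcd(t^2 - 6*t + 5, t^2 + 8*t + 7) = 1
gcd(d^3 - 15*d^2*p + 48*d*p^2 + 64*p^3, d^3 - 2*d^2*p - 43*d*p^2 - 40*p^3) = -d^2 + 7*d*p + 8*p^2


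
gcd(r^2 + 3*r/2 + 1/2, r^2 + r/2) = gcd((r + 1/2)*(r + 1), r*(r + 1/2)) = r + 1/2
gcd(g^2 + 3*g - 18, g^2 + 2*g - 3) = 1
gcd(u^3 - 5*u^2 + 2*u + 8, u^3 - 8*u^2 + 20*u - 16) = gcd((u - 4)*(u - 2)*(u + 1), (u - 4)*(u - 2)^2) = u^2 - 6*u + 8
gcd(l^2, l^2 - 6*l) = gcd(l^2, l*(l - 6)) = l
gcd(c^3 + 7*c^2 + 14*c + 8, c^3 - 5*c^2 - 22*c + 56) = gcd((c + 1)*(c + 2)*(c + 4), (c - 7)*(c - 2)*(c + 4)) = c + 4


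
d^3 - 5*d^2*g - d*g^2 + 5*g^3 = (d - 5*g)*(d - g)*(d + g)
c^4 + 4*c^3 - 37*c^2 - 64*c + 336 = (c - 4)*(c - 3)*(c + 4)*(c + 7)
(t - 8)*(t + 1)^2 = t^3 - 6*t^2 - 15*t - 8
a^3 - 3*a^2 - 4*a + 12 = (a - 3)*(a - 2)*(a + 2)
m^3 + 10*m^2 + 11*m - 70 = (m - 2)*(m + 5)*(m + 7)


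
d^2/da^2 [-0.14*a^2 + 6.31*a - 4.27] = -0.280000000000000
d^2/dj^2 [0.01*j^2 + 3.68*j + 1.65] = 0.0200000000000000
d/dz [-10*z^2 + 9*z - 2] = 9 - 20*z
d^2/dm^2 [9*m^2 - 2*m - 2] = 18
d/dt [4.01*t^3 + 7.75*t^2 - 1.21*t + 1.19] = 12.03*t^2 + 15.5*t - 1.21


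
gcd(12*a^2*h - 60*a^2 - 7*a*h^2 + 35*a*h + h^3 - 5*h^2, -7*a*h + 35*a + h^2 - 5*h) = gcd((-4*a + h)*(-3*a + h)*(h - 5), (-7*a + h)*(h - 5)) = h - 5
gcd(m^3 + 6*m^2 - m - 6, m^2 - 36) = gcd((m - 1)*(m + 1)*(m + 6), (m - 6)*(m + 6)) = m + 6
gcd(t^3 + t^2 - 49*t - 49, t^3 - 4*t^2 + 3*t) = 1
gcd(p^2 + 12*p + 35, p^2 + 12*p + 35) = p^2 + 12*p + 35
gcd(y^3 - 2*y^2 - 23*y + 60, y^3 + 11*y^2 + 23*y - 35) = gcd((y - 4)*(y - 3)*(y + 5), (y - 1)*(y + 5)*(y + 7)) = y + 5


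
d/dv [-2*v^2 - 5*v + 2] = -4*v - 5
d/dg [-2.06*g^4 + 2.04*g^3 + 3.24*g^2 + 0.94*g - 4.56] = -8.24*g^3 + 6.12*g^2 + 6.48*g + 0.94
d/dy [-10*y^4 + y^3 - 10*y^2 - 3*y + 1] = -40*y^3 + 3*y^2 - 20*y - 3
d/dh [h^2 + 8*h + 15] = 2*h + 8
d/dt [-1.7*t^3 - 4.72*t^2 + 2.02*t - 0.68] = -5.1*t^2 - 9.44*t + 2.02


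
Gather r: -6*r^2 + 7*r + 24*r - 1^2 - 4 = -6*r^2 + 31*r - 5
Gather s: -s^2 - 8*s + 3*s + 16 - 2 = -s^2 - 5*s + 14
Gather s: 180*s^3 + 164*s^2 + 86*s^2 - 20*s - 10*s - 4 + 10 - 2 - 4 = 180*s^3 + 250*s^2 - 30*s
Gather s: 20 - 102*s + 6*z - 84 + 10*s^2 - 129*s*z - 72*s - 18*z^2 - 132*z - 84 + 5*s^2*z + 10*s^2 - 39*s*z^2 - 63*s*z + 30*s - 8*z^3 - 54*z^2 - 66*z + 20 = s^2*(5*z + 20) + s*(-39*z^2 - 192*z - 144) - 8*z^3 - 72*z^2 - 192*z - 128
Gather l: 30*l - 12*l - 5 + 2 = 18*l - 3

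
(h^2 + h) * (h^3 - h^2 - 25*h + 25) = h^5 - 26*h^3 + 25*h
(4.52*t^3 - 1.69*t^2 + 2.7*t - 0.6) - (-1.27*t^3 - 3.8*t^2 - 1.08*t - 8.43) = 5.79*t^3 + 2.11*t^2 + 3.78*t + 7.83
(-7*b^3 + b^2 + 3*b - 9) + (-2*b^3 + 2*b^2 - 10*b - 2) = -9*b^3 + 3*b^2 - 7*b - 11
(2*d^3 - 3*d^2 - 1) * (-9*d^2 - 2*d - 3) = -18*d^5 + 23*d^4 + 18*d^2 + 2*d + 3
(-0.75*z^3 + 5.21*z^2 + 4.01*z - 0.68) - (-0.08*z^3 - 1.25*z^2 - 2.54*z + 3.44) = -0.67*z^3 + 6.46*z^2 + 6.55*z - 4.12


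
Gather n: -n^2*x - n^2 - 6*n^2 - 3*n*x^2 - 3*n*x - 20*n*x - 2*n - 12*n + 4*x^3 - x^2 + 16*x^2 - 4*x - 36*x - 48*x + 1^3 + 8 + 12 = n^2*(-x - 7) + n*(-3*x^2 - 23*x - 14) + 4*x^3 + 15*x^2 - 88*x + 21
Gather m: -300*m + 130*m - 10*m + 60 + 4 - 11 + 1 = 54 - 180*m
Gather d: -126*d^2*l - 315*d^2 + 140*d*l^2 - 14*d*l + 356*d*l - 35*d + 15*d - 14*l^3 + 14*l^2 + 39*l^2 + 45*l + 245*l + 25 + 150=d^2*(-126*l - 315) + d*(140*l^2 + 342*l - 20) - 14*l^3 + 53*l^2 + 290*l + 175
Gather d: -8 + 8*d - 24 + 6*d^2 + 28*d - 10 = 6*d^2 + 36*d - 42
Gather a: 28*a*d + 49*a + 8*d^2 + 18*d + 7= a*(28*d + 49) + 8*d^2 + 18*d + 7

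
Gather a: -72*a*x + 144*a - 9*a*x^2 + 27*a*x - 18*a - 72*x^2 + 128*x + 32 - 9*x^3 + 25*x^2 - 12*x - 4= a*(-9*x^2 - 45*x + 126) - 9*x^3 - 47*x^2 + 116*x + 28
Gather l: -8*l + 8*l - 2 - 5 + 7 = 0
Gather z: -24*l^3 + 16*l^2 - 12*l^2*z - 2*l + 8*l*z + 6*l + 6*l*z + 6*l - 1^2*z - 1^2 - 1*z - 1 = -24*l^3 + 16*l^2 + 10*l + z*(-12*l^2 + 14*l - 2) - 2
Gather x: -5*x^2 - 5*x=-5*x^2 - 5*x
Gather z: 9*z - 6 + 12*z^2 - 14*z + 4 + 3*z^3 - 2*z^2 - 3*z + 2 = 3*z^3 + 10*z^2 - 8*z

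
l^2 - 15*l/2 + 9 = (l - 6)*(l - 3/2)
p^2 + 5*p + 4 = (p + 1)*(p + 4)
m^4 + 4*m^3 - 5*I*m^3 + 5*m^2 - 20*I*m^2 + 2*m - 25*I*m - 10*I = (m + 2)*(m - 5*I)*(-I*m - I)*(I*m + I)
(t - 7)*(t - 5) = t^2 - 12*t + 35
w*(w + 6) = w^2 + 6*w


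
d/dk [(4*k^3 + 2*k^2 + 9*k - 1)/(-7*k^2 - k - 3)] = (-28*k^4 - 8*k^3 + 25*k^2 - 26*k - 28)/(49*k^4 + 14*k^3 + 43*k^2 + 6*k + 9)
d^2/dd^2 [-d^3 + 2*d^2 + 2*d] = 4 - 6*d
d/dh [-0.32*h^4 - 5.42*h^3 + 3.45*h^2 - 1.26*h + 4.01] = -1.28*h^3 - 16.26*h^2 + 6.9*h - 1.26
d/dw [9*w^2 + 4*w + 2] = 18*w + 4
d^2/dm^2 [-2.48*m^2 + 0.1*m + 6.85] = -4.96000000000000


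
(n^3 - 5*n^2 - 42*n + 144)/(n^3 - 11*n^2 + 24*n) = (n + 6)/n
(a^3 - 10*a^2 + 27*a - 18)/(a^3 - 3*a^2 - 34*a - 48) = (-a^3 + 10*a^2 - 27*a + 18)/(-a^3 + 3*a^2 + 34*a + 48)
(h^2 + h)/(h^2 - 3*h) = (h + 1)/(h - 3)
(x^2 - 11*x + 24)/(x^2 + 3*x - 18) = (x - 8)/(x + 6)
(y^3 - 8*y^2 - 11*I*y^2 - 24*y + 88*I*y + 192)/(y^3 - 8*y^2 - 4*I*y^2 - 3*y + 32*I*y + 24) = (y - 8*I)/(y - I)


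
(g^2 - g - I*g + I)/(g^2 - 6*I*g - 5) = (g - 1)/(g - 5*I)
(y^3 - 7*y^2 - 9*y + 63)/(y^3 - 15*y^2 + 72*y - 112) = (y^2 - 9)/(y^2 - 8*y + 16)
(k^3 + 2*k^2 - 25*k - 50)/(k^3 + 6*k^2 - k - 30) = (k^2 - 3*k - 10)/(k^2 + k - 6)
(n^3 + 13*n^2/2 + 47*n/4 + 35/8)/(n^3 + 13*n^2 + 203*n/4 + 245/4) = (n + 1/2)/(n + 7)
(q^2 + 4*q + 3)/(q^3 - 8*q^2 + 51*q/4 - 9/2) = 4*(q^2 + 4*q + 3)/(4*q^3 - 32*q^2 + 51*q - 18)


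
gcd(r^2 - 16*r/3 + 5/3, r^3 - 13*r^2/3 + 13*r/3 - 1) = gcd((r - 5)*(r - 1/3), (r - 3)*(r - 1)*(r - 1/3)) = r - 1/3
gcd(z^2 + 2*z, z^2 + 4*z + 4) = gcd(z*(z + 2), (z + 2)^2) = z + 2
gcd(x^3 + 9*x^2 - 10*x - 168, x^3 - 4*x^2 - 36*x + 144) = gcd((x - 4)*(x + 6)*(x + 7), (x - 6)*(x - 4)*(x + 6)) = x^2 + 2*x - 24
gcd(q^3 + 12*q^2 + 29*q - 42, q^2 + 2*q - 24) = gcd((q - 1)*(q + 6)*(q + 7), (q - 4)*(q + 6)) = q + 6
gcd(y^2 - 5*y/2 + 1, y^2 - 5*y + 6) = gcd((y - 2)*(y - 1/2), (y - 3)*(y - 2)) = y - 2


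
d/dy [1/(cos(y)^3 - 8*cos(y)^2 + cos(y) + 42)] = (3*cos(y)^2 - 16*cos(y) + 1)*sin(y)/(cos(y)^3 - 8*cos(y)^2 + cos(y) + 42)^2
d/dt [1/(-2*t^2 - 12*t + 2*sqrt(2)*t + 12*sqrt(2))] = (t - sqrt(2)/2 + 3)/(t^2 - sqrt(2)*t + 6*t - 6*sqrt(2))^2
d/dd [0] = 0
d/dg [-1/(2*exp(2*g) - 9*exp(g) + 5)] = (4*exp(g) - 9)*exp(g)/(2*exp(2*g) - 9*exp(g) + 5)^2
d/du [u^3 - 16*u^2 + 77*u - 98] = 3*u^2 - 32*u + 77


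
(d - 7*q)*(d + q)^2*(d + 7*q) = d^4 + 2*d^3*q - 48*d^2*q^2 - 98*d*q^3 - 49*q^4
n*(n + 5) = n^2 + 5*n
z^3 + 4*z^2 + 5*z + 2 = (z + 1)^2*(z + 2)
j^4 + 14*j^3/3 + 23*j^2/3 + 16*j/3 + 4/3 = (j + 2/3)*(j + 1)^2*(j + 2)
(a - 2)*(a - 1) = a^2 - 3*a + 2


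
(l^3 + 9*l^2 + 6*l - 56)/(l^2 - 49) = (l^2 + 2*l - 8)/(l - 7)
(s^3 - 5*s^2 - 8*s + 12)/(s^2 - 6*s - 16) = (s^2 - 7*s + 6)/(s - 8)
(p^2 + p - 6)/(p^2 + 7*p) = (p^2 + p - 6)/(p*(p + 7))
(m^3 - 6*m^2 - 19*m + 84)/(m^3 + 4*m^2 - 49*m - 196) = (m - 3)/(m + 7)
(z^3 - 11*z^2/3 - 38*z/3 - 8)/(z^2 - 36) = (3*z^2 + 7*z + 4)/(3*(z + 6))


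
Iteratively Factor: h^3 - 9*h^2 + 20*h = (h)*(h^2 - 9*h + 20) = h*(h - 5)*(h - 4)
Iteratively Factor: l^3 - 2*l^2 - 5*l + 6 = (l - 3)*(l^2 + l - 2) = (l - 3)*(l - 1)*(l + 2)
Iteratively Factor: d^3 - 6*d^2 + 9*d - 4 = (d - 4)*(d^2 - 2*d + 1) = (d - 4)*(d - 1)*(d - 1)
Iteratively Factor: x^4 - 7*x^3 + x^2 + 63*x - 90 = (x - 3)*(x^3 - 4*x^2 - 11*x + 30) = (x - 3)*(x - 2)*(x^2 - 2*x - 15) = (x - 5)*(x - 3)*(x - 2)*(x + 3)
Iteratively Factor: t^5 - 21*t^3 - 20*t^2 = (t + 1)*(t^4 - t^3 - 20*t^2) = (t + 1)*(t + 4)*(t^3 - 5*t^2) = (t - 5)*(t + 1)*(t + 4)*(t^2) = t*(t - 5)*(t + 1)*(t + 4)*(t)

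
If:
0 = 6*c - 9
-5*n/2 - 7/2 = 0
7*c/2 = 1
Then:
No Solution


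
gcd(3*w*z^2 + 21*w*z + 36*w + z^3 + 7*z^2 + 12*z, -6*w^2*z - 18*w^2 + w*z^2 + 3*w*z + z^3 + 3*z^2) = 3*w*z + 9*w + z^2 + 3*z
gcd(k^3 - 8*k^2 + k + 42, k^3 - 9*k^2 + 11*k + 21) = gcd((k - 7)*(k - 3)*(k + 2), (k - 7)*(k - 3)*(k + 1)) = k^2 - 10*k + 21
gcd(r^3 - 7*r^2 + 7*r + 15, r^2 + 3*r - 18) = r - 3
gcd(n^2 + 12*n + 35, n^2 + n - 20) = n + 5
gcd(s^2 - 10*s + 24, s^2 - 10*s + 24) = s^2 - 10*s + 24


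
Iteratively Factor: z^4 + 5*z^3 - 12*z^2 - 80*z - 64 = (z + 4)*(z^3 + z^2 - 16*z - 16) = (z + 4)^2*(z^2 - 3*z - 4) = (z + 1)*(z + 4)^2*(z - 4)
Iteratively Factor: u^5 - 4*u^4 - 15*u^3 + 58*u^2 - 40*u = (u)*(u^4 - 4*u^3 - 15*u^2 + 58*u - 40) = u*(u - 2)*(u^3 - 2*u^2 - 19*u + 20) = u*(u - 2)*(u - 1)*(u^2 - u - 20) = u*(u - 2)*(u - 1)*(u + 4)*(u - 5)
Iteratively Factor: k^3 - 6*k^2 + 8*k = (k - 2)*(k^2 - 4*k) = k*(k - 2)*(k - 4)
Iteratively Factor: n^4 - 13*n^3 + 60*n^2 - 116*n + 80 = (n - 4)*(n^3 - 9*n^2 + 24*n - 20) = (n - 4)*(n - 2)*(n^2 - 7*n + 10) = (n - 4)*(n - 2)^2*(n - 5)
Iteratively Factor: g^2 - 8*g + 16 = (g - 4)*(g - 4)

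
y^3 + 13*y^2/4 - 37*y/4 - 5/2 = (y - 2)*(y + 1/4)*(y + 5)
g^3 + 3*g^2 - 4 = (g - 1)*(g + 2)^2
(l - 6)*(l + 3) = l^2 - 3*l - 18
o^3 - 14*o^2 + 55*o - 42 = (o - 7)*(o - 6)*(o - 1)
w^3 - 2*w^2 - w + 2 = (w - 2)*(w - 1)*(w + 1)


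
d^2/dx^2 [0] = 0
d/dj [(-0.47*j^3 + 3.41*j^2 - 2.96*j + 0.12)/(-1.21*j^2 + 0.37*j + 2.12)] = (0.5687*j^4 - 0.347799999999999*j^3 - 5.3091*j^2 + 14.7488*j - 6.3196)/(1.4641*j^4 - 0.8954*j^3 - 4.9935*j^2 + 1.5688*j + 4.4944)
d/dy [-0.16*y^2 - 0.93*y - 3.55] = -0.32*y - 0.93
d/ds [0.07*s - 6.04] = 0.0700000000000000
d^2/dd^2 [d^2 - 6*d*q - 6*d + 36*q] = 2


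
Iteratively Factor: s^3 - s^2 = (s - 1)*(s^2) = s*(s - 1)*(s)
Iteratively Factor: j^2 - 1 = (j - 1)*(j + 1)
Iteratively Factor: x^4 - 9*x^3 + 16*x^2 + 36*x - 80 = (x + 2)*(x^3 - 11*x^2 + 38*x - 40) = (x - 2)*(x + 2)*(x^2 - 9*x + 20) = (x - 4)*(x - 2)*(x + 2)*(x - 5)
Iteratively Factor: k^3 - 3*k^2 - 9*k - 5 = (k + 1)*(k^2 - 4*k - 5) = (k - 5)*(k + 1)*(k + 1)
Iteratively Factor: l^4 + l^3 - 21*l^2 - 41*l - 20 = (l + 4)*(l^3 - 3*l^2 - 9*l - 5) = (l - 5)*(l + 4)*(l^2 + 2*l + 1) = (l - 5)*(l + 1)*(l + 4)*(l + 1)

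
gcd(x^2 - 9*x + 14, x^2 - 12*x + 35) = x - 7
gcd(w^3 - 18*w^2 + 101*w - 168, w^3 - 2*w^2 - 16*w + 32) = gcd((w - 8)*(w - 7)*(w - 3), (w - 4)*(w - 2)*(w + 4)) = 1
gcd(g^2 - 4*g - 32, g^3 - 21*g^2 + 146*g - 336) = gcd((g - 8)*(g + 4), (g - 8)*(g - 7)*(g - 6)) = g - 8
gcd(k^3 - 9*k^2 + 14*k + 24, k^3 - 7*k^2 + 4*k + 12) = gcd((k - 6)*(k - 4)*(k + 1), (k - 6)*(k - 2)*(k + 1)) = k^2 - 5*k - 6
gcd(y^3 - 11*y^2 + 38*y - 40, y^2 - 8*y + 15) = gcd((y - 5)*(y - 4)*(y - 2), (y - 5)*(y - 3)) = y - 5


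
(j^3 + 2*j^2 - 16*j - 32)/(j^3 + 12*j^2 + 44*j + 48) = (j - 4)/(j + 6)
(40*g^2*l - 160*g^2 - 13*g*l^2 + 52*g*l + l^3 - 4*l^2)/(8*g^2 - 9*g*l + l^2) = (5*g*l - 20*g - l^2 + 4*l)/(g - l)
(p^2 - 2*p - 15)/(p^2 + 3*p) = (p - 5)/p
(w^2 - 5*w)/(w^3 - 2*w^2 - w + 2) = w*(w - 5)/(w^3 - 2*w^2 - w + 2)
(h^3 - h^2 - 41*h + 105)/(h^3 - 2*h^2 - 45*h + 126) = (h - 5)/(h - 6)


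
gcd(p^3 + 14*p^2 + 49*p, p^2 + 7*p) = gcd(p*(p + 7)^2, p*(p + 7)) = p^2 + 7*p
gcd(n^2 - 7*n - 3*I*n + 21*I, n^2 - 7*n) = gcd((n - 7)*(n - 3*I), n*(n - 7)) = n - 7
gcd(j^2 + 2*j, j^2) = j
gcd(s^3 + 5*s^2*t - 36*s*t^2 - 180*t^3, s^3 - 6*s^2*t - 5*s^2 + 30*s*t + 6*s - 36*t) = s - 6*t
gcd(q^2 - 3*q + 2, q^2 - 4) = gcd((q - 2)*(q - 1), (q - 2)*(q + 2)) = q - 2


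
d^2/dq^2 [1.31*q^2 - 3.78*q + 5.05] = 2.62000000000000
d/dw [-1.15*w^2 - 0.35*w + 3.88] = -2.3*w - 0.35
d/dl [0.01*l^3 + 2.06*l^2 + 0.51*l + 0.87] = 0.03*l^2 + 4.12*l + 0.51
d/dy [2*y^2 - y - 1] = 4*y - 1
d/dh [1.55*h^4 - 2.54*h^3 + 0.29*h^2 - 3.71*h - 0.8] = 6.2*h^3 - 7.62*h^2 + 0.58*h - 3.71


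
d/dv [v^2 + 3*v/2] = 2*v + 3/2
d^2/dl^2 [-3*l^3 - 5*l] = -18*l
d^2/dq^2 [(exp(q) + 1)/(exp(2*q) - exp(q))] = (exp(3*q) + 5*exp(2*q) - 3*exp(q) + 1)*exp(-q)/(exp(3*q) - 3*exp(2*q) + 3*exp(q) - 1)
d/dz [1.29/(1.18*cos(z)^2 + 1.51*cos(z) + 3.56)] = (3.0444*cos(z) + 1.9479)*sin(z)/(1.18*cos(z)^2 + 1.51*cos(z) + 3.56)^2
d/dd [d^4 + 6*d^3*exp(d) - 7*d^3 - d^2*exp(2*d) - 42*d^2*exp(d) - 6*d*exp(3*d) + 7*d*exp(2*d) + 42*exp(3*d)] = 6*d^3*exp(d) + 4*d^3 - 2*d^2*exp(2*d) - 24*d^2*exp(d) - 21*d^2 - 18*d*exp(3*d) + 12*d*exp(2*d) - 84*d*exp(d) + 120*exp(3*d) + 7*exp(2*d)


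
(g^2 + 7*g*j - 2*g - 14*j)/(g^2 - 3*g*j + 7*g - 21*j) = (g^2 + 7*g*j - 2*g - 14*j)/(g^2 - 3*g*j + 7*g - 21*j)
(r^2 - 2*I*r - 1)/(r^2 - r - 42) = (-r^2 + 2*I*r + 1)/(-r^2 + r + 42)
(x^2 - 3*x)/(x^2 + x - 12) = x/(x + 4)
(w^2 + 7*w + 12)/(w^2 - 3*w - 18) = (w + 4)/(w - 6)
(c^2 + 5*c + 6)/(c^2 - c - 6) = (c + 3)/(c - 3)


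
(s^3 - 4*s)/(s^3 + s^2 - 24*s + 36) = s*(s + 2)/(s^2 + 3*s - 18)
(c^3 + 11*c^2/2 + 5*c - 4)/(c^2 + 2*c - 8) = (c^2 + 3*c/2 - 1)/(c - 2)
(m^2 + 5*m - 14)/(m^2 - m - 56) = (m - 2)/(m - 8)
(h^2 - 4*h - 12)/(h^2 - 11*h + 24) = (h^2 - 4*h - 12)/(h^2 - 11*h + 24)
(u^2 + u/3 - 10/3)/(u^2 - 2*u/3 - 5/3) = (u + 2)/(u + 1)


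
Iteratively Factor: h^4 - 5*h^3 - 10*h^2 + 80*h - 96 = (h - 4)*(h^3 - h^2 - 14*h + 24) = (h - 4)*(h - 2)*(h^2 + h - 12) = (h - 4)*(h - 3)*(h - 2)*(h + 4)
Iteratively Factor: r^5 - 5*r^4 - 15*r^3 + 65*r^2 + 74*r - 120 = (r - 5)*(r^4 - 15*r^2 - 10*r + 24) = (r - 5)*(r + 3)*(r^3 - 3*r^2 - 6*r + 8) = (r - 5)*(r - 1)*(r + 3)*(r^2 - 2*r - 8) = (r - 5)*(r - 1)*(r + 2)*(r + 3)*(r - 4)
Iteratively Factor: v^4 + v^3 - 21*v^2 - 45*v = (v)*(v^3 + v^2 - 21*v - 45) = v*(v - 5)*(v^2 + 6*v + 9) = v*(v - 5)*(v + 3)*(v + 3)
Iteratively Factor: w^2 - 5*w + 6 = (w - 3)*(w - 2)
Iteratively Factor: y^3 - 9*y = (y)*(y^2 - 9) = y*(y - 3)*(y + 3)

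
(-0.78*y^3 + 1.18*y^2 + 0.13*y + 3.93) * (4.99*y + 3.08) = -3.8922*y^4 + 3.4858*y^3 + 4.2831*y^2 + 20.0111*y + 12.1044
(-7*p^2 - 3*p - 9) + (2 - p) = -7*p^2 - 4*p - 7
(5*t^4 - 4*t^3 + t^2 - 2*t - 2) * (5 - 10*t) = -50*t^5 + 65*t^4 - 30*t^3 + 25*t^2 + 10*t - 10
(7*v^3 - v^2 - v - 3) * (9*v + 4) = 63*v^4 + 19*v^3 - 13*v^2 - 31*v - 12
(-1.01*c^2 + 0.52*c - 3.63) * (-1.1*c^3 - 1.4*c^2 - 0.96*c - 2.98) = 1.111*c^5 + 0.842*c^4 + 4.2346*c^3 + 7.5926*c^2 + 1.9352*c + 10.8174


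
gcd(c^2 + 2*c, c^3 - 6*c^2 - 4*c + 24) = c + 2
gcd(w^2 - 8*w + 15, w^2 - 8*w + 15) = w^2 - 8*w + 15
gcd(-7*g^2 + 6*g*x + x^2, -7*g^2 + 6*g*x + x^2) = -7*g^2 + 6*g*x + x^2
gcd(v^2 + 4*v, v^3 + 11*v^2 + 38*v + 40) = v + 4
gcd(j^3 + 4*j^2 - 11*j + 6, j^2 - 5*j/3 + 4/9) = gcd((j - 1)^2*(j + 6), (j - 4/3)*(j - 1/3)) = 1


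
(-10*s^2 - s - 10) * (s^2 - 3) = -10*s^4 - s^3 + 20*s^2 + 3*s + 30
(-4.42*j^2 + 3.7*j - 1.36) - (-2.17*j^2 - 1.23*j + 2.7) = -2.25*j^2 + 4.93*j - 4.06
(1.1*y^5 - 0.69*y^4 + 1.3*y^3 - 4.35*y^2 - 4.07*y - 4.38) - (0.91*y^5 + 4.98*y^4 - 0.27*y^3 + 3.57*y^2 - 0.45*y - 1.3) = 0.19*y^5 - 5.67*y^4 + 1.57*y^3 - 7.92*y^2 - 3.62*y - 3.08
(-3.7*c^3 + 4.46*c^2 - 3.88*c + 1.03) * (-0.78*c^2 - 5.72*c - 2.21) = 2.886*c^5 + 17.6852*c^4 - 14.3078*c^3 + 11.5336*c^2 + 2.6832*c - 2.2763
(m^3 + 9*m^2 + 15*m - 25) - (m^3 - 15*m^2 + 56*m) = 24*m^2 - 41*m - 25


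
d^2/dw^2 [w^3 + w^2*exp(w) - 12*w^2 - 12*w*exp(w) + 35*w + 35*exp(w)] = w^2*exp(w) - 8*w*exp(w) + 6*w + 13*exp(w) - 24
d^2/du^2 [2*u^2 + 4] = 4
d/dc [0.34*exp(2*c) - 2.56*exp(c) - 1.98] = (0.68*exp(c) - 2.56)*exp(c)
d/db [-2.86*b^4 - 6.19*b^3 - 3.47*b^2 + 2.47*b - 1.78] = -11.44*b^3 - 18.57*b^2 - 6.94*b + 2.47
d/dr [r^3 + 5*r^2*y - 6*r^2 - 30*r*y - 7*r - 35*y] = 3*r^2 + 10*r*y - 12*r - 30*y - 7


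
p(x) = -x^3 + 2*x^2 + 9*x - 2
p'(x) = -3*x^2 + 4*x + 9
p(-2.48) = 3.23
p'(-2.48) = -19.37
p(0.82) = 6.17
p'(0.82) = 10.26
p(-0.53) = -6.06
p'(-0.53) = 6.04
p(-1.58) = -7.28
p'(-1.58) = -4.81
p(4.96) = -30.18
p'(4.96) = -44.96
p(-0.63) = -6.63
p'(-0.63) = 5.29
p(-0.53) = -6.06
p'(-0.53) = 6.04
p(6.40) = -124.62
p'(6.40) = -88.28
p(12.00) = -1334.00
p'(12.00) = -375.00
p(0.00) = -2.00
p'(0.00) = 9.00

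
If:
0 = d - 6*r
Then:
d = 6*r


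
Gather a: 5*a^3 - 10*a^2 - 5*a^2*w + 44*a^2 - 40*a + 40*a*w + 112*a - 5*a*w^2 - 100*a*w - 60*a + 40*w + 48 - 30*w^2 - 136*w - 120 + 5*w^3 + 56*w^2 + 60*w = 5*a^3 + a^2*(34 - 5*w) + a*(-5*w^2 - 60*w + 12) + 5*w^3 + 26*w^2 - 36*w - 72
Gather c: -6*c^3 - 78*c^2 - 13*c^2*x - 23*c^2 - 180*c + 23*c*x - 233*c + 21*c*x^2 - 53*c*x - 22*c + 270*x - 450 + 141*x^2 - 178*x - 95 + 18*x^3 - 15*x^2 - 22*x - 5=-6*c^3 + c^2*(-13*x - 101) + c*(21*x^2 - 30*x - 435) + 18*x^3 + 126*x^2 + 70*x - 550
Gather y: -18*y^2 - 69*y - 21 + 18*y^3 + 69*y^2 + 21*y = 18*y^3 + 51*y^2 - 48*y - 21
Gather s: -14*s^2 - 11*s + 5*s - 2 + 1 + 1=-14*s^2 - 6*s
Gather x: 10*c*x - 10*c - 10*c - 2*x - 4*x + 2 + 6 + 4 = -20*c + x*(10*c - 6) + 12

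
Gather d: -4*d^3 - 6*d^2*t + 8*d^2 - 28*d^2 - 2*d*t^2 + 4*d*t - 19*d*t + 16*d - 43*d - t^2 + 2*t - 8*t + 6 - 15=-4*d^3 + d^2*(-6*t - 20) + d*(-2*t^2 - 15*t - 27) - t^2 - 6*t - 9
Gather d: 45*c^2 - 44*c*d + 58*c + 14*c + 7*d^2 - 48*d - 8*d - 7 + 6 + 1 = 45*c^2 + 72*c + 7*d^2 + d*(-44*c - 56)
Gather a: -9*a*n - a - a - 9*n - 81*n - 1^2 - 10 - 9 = a*(-9*n - 2) - 90*n - 20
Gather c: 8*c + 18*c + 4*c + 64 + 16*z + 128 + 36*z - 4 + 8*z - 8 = 30*c + 60*z + 180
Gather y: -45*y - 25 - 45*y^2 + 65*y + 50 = -45*y^2 + 20*y + 25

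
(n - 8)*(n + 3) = n^2 - 5*n - 24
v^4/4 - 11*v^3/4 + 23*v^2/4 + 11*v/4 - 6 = (v/4 + 1/4)*(v - 8)*(v - 3)*(v - 1)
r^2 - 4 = (r - 2)*(r + 2)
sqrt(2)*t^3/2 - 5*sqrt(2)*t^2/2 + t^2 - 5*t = t*(t - 5)*(sqrt(2)*t/2 + 1)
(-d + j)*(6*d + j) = -6*d^2 + 5*d*j + j^2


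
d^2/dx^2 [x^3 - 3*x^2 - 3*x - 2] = 6*x - 6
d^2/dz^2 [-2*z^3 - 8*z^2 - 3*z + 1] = -12*z - 16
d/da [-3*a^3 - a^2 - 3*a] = -9*a^2 - 2*a - 3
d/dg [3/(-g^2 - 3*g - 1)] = 3*(2*g + 3)/(g^2 + 3*g + 1)^2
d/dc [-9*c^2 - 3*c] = -18*c - 3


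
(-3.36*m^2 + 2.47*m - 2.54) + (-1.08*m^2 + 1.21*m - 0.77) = -4.44*m^2 + 3.68*m - 3.31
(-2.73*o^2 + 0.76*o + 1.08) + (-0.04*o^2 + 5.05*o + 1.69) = -2.77*o^2 + 5.81*o + 2.77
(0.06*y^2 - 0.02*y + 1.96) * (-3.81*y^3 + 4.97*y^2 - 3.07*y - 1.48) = -0.2286*y^5 + 0.3744*y^4 - 7.7512*y^3 + 9.7138*y^2 - 5.9876*y - 2.9008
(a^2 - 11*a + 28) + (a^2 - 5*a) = 2*a^2 - 16*a + 28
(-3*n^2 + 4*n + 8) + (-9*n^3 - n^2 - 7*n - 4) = -9*n^3 - 4*n^2 - 3*n + 4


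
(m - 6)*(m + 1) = m^2 - 5*m - 6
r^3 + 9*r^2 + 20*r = r*(r + 4)*(r + 5)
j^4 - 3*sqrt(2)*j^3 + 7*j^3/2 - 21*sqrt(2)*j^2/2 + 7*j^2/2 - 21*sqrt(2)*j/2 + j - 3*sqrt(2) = (j + 1/2)*(j + 1)*(j + 2)*(j - 3*sqrt(2))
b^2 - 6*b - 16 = (b - 8)*(b + 2)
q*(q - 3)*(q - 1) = q^3 - 4*q^2 + 3*q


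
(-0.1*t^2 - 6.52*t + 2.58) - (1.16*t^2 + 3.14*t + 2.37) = -1.26*t^2 - 9.66*t + 0.21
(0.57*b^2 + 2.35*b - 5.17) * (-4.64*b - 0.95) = -2.6448*b^3 - 11.4455*b^2 + 21.7563*b + 4.9115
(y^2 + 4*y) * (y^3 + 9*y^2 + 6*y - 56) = y^5 + 13*y^4 + 42*y^3 - 32*y^2 - 224*y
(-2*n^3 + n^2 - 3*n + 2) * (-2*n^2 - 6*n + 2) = 4*n^5 + 10*n^4 - 4*n^3 + 16*n^2 - 18*n + 4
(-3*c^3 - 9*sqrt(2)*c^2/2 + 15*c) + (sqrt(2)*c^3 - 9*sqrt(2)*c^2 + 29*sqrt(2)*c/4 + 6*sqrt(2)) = -3*c^3 + sqrt(2)*c^3 - 27*sqrt(2)*c^2/2 + 29*sqrt(2)*c/4 + 15*c + 6*sqrt(2)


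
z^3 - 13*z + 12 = (z - 3)*(z - 1)*(z + 4)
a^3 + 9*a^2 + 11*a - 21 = (a - 1)*(a + 3)*(a + 7)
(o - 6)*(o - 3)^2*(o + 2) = o^4 - 10*o^3 + 21*o^2 + 36*o - 108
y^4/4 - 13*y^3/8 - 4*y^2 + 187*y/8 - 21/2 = (y/4 + 1)*(y - 7)*(y - 3)*(y - 1/2)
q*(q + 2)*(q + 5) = q^3 + 7*q^2 + 10*q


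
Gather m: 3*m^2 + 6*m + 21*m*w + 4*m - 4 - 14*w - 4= 3*m^2 + m*(21*w + 10) - 14*w - 8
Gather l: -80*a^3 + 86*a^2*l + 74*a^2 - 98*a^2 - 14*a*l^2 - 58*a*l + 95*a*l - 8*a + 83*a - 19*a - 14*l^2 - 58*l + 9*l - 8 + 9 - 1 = -80*a^3 - 24*a^2 + 56*a + l^2*(-14*a - 14) + l*(86*a^2 + 37*a - 49)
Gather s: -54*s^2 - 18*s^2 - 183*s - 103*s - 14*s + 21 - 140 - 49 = -72*s^2 - 300*s - 168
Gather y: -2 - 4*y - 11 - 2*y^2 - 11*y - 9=-2*y^2 - 15*y - 22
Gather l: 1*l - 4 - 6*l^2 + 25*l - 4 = -6*l^2 + 26*l - 8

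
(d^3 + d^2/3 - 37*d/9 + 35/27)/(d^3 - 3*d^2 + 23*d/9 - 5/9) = (d + 7/3)/(d - 1)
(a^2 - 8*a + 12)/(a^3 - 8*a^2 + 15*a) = (a^2 - 8*a + 12)/(a*(a^2 - 8*a + 15))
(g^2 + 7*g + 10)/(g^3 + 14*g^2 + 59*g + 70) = 1/(g + 7)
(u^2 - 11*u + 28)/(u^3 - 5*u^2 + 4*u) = (u - 7)/(u*(u - 1))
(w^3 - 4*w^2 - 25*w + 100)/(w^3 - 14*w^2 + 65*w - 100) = (w + 5)/(w - 5)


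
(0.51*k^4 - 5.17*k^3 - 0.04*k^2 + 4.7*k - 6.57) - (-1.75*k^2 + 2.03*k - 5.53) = 0.51*k^4 - 5.17*k^3 + 1.71*k^2 + 2.67*k - 1.04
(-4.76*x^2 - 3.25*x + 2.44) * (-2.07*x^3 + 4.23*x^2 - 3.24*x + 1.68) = 9.8532*x^5 - 13.4073*x^4 - 3.3759*x^3 + 12.8544*x^2 - 13.3656*x + 4.0992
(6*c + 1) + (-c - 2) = 5*c - 1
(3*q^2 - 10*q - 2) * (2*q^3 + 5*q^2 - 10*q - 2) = 6*q^5 - 5*q^4 - 84*q^3 + 84*q^2 + 40*q + 4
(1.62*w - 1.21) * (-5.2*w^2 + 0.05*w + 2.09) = -8.424*w^3 + 6.373*w^2 + 3.3253*w - 2.5289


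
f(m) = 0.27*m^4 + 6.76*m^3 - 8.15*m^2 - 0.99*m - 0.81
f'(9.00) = 2282.31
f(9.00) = 6029.64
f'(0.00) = -0.99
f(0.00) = -0.81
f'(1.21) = 10.89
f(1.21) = -1.39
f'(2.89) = 147.35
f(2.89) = 110.26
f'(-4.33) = 362.14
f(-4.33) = -603.21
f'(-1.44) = 61.31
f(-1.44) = -35.31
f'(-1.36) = 55.97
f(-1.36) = -30.62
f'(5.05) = 572.98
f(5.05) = 832.55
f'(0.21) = -3.51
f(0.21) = -1.31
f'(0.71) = -1.95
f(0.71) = -3.13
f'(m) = 1.08*m^3 + 20.28*m^2 - 16.3*m - 0.99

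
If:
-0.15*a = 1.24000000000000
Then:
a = -8.27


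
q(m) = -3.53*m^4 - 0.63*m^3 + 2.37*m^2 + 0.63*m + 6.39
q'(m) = -14.12*m^3 - 1.89*m^2 + 4.74*m + 0.63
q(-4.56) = -1413.75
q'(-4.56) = 1278.56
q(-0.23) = 6.37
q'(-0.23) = -0.39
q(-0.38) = 6.45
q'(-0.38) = -0.67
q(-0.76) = 6.38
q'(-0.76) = 2.13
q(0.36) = 6.84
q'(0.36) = 1.43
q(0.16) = 6.55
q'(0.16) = 1.28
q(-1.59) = -8.65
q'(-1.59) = 45.07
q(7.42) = -10815.98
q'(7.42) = -5836.54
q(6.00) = -4615.47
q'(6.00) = -3088.89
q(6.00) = -4615.47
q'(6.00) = -3088.89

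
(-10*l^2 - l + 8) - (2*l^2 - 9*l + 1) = -12*l^2 + 8*l + 7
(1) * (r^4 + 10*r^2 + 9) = r^4 + 10*r^2 + 9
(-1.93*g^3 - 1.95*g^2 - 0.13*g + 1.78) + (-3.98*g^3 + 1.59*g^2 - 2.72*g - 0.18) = -5.91*g^3 - 0.36*g^2 - 2.85*g + 1.6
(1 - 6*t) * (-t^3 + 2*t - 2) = 6*t^4 - t^3 - 12*t^2 + 14*t - 2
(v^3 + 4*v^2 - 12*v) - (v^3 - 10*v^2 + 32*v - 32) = 14*v^2 - 44*v + 32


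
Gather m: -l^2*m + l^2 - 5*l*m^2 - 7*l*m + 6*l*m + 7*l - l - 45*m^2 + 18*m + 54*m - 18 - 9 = l^2 + 6*l + m^2*(-5*l - 45) + m*(-l^2 - l + 72) - 27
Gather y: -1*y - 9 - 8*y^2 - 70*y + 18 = -8*y^2 - 71*y + 9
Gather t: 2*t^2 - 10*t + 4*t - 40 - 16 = 2*t^2 - 6*t - 56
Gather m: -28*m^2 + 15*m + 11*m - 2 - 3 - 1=-28*m^2 + 26*m - 6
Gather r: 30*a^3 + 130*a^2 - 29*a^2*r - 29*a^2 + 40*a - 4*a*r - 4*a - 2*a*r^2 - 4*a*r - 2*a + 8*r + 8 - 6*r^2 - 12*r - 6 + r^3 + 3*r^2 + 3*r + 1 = 30*a^3 + 101*a^2 + 34*a + r^3 + r^2*(-2*a - 3) + r*(-29*a^2 - 8*a - 1) + 3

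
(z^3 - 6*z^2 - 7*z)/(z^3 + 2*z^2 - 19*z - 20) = z*(z - 7)/(z^2 + z - 20)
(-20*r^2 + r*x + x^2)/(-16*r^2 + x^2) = (5*r + x)/(4*r + x)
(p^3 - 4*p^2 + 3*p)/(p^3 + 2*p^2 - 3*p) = (p - 3)/(p + 3)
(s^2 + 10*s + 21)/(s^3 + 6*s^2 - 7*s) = (s + 3)/(s*(s - 1))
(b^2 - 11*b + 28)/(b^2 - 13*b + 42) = (b - 4)/(b - 6)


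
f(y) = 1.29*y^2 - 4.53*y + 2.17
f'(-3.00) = -12.27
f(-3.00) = 27.37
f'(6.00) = 10.95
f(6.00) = 21.43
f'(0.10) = -4.27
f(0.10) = 1.73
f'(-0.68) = -6.28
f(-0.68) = 5.85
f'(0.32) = -3.70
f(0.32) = 0.85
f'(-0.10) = -4.79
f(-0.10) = 2.64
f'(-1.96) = -9.59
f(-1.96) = 16.00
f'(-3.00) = -12.27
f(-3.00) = 27.37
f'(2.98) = 3.16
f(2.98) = 0.13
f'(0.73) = -2.65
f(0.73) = -0.45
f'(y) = 2.58*y - 4.53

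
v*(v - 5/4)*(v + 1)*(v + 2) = v^4 + 7*v^3/4 - 7*v^2/4 - 5*v/2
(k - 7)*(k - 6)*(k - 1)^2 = k^4 - 15*k^3 + 69*k^2 - 97*k + 42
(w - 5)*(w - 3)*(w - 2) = w^3 - 10*w^2 + 31*w - 30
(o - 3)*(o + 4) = o^2 + o - 12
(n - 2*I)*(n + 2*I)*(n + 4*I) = n^3 + 4*I*n^2 + 4*n + 16*I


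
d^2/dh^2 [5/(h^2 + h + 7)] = 10*(-h^2 - h + (2*h + 1)^2 - 7)/(h^2 + h + 7)^3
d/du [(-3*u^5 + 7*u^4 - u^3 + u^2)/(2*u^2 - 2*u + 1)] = u*(-18*u^5 + 52*u^4 - 59*u^3 + 32*u^2 - 5*u + 2)/(4*u^4 - 8*u^3 + 8*u^2 - 4*u + 1)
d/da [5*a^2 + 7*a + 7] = 10*a + 7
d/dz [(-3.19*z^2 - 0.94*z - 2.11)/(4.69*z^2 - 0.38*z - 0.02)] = (5.6208*z^2 + 19.9194*z - 0.783)/(21.9961*z^4 - 3.5644*z^3 - 0.0432*z^2 + 0.0152*z + 0.0004)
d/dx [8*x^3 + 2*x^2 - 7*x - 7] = 24*x^2 + 4*x - 7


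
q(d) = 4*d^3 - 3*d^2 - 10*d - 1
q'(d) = 12*d^2 - 6*d - 10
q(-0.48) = 2.67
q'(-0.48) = -4.36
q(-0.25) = 1.25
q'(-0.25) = -7.75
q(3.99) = 165.42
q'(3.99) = 157.10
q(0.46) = -5.85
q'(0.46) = -10.22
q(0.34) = -4.59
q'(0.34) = -10.65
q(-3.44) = -164.93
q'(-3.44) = 152.64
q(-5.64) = -757.65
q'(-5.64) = 405.56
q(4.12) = 186.61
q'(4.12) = 168.97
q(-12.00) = -7225.00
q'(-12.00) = 1790.00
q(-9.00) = -3070.00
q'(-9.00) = 1016.00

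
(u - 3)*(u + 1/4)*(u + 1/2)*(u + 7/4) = u^4 - u^3/2 - 97*u^2/16 - 131*u/32 - 21/32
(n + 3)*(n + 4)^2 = n^3 + 11*n^2 + 40*n + 48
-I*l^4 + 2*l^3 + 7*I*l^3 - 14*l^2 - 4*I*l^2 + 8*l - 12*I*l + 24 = (l - 6)*(l - 2)*(l + 2*I)*(-I*l - I)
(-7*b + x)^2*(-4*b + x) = -196*b^3 + 105*b^2*x - 18*b*x^2 + x^3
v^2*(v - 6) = v^3 - 6*v^2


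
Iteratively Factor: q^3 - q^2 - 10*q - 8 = (q - 4)*(q^2 + 3*q + 2) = (q - 4)*(q + 1)*(q + 2)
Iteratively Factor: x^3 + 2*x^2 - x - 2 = (x + 1)*(x^2 + x - 2) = (x - 1)*(x + 1)*(x + 2)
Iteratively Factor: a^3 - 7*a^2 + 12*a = (a - 3)*(a^2 - 4*a) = a*(a - 3)*(a - 4)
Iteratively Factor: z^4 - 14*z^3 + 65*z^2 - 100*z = (z)*(z^3 - 14*z^2 + 65*z - 100) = z*(z - 4)*(z^2 - 10*z + 25) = z*(z - 5)*(z - 4)*(z - 5)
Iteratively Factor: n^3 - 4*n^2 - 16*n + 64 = (n - 4)*(n^2 - 16) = (n - 4)*(n + 4)*(n - 4)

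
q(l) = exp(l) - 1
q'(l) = exp(l)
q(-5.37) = -1.00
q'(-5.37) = 0.00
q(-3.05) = -0.95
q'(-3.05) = 0.05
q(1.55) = 3.71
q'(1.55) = 4.71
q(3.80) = 43.70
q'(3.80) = 44.70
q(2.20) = 8.03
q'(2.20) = 9.03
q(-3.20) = -0.96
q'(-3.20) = 0.04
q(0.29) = 0.34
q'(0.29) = 1.34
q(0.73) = 1.08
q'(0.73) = 2.08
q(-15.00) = -1.00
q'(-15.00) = 0.00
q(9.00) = 8102.08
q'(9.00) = 8103.08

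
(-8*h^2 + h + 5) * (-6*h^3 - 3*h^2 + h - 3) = 48*h^5 + 18*h^4 - 41*h^3 + 10*h^2 + 2*h - 15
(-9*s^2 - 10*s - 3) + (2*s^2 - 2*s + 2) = -7*s^2 - 12*s - 1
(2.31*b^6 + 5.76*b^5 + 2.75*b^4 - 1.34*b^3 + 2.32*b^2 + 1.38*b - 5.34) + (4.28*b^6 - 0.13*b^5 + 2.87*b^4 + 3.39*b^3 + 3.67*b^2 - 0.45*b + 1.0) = 6.59*b^6 + 5.63*b^5 + 5.62*b^4 + 2.05*b^3 + 5.99*b^2 + 0.93*b - 4.34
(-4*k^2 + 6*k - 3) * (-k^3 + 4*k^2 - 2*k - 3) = 4*k^5 - 22*k^4 + 35*k^3 - 12*k^2 - 12*k + 9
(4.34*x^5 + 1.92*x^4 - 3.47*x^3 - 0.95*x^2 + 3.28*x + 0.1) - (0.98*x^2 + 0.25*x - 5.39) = 4.34*x^5 + 1.92*x^4 - 3.47*x^3 - 1.93*x^2 + 3.03*x + 5.49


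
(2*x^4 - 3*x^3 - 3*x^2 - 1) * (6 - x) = -2*x^5 + 15*x^4 - 15*x^3 - 18*x^2 + x - 6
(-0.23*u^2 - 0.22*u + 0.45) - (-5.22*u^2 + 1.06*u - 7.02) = 4.99*u^2 - 1.28*u + 7.47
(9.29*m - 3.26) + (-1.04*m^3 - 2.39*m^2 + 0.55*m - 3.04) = -1.04*m^3 - 2.39*m^2 + 9.84*m - 6.3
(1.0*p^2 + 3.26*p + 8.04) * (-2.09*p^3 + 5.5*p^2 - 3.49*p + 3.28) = -2.09*p^5 - 1.3134*p^4 - 2.3636*p^3 + 36.1226*p^2 - 17.3668*p + 26.3712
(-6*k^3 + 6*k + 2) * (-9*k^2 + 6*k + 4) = 54*k^5 - 36*k^4 - 78*k^3 + 18*k^2 + 36*k + 8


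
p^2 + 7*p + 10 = (p + 2)*(p + 5)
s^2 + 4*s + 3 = (s + 1)*(s + 3)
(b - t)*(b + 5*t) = b^2 + 4*b*t - 5*t^2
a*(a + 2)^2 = a^3 + 4*a^2 + 4*a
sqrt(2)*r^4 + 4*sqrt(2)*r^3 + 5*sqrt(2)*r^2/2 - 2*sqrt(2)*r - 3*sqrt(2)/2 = (r + 1)*(r + 3)*(r - sqrt(2)/2)*(sqrt(2)*r + 1)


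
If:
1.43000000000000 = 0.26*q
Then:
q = 5.50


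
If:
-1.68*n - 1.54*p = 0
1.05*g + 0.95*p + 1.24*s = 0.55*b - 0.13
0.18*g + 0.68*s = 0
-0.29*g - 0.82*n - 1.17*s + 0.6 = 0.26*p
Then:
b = -4.69604519774011*s - 1.87149460708783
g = -3.77777777777778*s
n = 1.11864406779661 - 0.13879472693032*s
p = 0.151412429378531*s - 1.22033898305085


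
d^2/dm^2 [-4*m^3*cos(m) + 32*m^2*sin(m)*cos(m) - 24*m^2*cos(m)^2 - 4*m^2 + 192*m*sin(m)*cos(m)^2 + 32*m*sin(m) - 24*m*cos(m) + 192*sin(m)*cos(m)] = 4*m^3*cos(m) + 24*m^2*sin(m) - 64*m^2*sin(2*m) + 48*m^2*cos(2*m) - 80*m*sin(m) + 96*m*sin(2*m) - 432*m*sin(3*m) + 128*m*cos(2*m) + 48*sin(m) - 352*sin(2*m) + 160*cos(m) - 24*cos(2*m) + 288*cos(3*m) - 32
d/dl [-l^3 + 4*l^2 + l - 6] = -3*l^2 + 8*l + 1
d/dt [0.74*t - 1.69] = 0.740000000000000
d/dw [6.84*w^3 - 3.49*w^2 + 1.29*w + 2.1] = 20.52*w^2 - 6.98*w + 1.29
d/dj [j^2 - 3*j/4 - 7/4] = 2*j - 3/4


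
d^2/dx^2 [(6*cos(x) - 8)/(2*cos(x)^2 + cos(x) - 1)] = 2*(-108*sin(x)^4*cos(x) + 70*sin(x)^4 - 77*sin(x)^2 + 4*cos(x) - 21*cos(3*x) + 6*cos(5*x) - 11)/(-2*sin(x)^2 + cos(x) + 1)^3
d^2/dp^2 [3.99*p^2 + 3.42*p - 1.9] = 7.98000000000000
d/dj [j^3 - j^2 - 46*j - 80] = 3*j^2 - 2*j - 46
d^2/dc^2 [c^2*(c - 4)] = 6*c - 8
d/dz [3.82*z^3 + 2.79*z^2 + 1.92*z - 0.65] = 11.46*z^2 + 5.58*z + 1.92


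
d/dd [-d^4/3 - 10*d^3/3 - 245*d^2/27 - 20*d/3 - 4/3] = -4*d^3/3 - 10*d^2 - 490*d/27 - 20/3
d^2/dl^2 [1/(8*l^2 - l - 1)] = 2*(64*l^2 - 8*l - (16*l - 1)^2 - 8)/(-8*l^2 + l + 1)^3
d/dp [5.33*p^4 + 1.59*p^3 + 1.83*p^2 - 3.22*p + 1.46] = 21.32*p^3 + 4.77*p^2 + 3.66*p - 3.22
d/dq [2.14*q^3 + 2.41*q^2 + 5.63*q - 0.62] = 6.42*q^2 + 4.82*q + 5.63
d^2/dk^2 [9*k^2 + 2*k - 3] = 18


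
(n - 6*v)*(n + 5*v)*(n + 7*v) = n^3 + 6*n^2*v - 37*n*v^2 - 210*v^3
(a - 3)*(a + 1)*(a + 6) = a^3 + 4*a^2 - 15*a - 18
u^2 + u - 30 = (u - 5)*(u + 6)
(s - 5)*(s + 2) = s^2 - 3*s - 10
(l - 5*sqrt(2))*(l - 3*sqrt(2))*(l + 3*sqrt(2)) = l^3 - 5*sqrt(2)*l^2 - 18*l + 90*sqrt(2)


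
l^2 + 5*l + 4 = (l + 1)*(l + 4)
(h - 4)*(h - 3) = h^2 - 7*h + 12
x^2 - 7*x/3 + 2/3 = (x - 2)*(x - 1/3)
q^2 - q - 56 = (q - 8)*(q + 7)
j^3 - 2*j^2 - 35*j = j*(j - 7)*(j + 5)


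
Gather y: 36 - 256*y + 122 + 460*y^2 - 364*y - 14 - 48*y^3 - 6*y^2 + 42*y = -48*y^3 + 454*y^2 - 578*y + 144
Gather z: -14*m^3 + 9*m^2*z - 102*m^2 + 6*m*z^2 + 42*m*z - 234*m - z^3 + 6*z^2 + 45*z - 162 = -14*m^3 - 102*m^2 - 234*m - z^3 + z^2*(6*m + 6) + z*(9*m^2 + 42*m + 45) - 162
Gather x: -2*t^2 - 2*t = -2*t^2 - 2*t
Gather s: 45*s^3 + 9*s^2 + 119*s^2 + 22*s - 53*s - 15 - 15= 45*s^3 + 128*s^2 - 31*s - 30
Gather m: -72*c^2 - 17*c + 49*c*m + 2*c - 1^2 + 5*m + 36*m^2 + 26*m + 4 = -72*c^2 - 15*c + 36*m^2 + m*(49*c + 31) + 3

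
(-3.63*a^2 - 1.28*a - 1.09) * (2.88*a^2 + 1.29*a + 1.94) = -10.4544*a^4 - 8.3691*a^3 - 11.8326*a^2 - 3.8893*a - 2.1146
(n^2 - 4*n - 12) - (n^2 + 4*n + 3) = -8*n - 15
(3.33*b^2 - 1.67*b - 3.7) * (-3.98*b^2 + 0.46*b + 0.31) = -13.2534*b^4 + 8.1784*b^3 + 14.9901*b^2 - 2.2197*b - 1.147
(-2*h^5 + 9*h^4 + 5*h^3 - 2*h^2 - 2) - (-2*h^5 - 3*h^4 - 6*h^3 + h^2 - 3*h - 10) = 12*h^4 + 11*h^3 - 3*h^2 + 3*h + 8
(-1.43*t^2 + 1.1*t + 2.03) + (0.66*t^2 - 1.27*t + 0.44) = -0.77*t^2 - 0.17*t + 2.47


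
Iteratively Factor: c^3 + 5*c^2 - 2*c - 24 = (c - 2)*(c^2 + 7*c + 12) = (c - 2)*(c + 4)*(c + 3)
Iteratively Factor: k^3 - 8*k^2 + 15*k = (k)*(k^2 - 8*k + 15) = k*(k - 5)*(k - 3)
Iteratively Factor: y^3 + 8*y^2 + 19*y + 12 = (y + 4)*(y^2 + 4*y + 3) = (y + 1)*(y + 4)*(y + 3)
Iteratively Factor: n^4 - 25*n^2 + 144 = (n + 3)*(n^3 - 3*n^2 - 16*n + 48) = (n + 3)*(n + 4)*(n^2 - 7*n + 12) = (n - 4)*(n + 3)*(n + 4)*(n - 3)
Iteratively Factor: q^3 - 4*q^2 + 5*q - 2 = (q - 2)*(q^2 - 2*q + 1) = (q - 2)*(q - 1)*(q - 1)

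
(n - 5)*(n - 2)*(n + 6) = n^3 - n^2 - 32*n + 60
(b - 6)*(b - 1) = b^2 - 7*b + 6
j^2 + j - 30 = (j - 5)*(j + 6)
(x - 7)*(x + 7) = x^2 - 49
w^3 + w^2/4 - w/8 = w*(w - 1/4)*(w + 1/2)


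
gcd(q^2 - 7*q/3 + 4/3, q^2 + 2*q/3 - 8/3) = q - 4/3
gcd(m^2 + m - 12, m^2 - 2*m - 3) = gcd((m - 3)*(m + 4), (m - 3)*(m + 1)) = m - 3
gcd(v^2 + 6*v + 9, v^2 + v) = 1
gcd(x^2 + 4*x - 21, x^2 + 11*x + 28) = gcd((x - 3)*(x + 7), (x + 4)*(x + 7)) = x + 7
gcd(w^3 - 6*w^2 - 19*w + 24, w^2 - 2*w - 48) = w - 8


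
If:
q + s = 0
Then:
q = -s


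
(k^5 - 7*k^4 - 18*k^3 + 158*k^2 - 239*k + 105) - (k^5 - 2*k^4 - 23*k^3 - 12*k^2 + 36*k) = -5*k^4 + 5*k^3 + 170*k^2 - 275*k + 105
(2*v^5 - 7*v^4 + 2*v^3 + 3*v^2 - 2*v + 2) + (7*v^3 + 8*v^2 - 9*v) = 2*v^5 - 7*v^4 + 9*v^3 + 11*v^2 - 11*v + 2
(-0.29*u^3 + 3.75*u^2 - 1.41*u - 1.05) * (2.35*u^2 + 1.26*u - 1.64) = -0.6815*u^5 + 8.4471*u^4 + 1.8871*u^3 - 10.3941*u^2 + 0.9894*u + 1.722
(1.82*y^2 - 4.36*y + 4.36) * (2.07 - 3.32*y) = -6.0424*y^3 + 18.2426*y^2 - 23.5004*y + 9.0252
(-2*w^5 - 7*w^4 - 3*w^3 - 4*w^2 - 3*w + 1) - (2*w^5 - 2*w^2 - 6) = -4*w^5 - 7*w^4 - 3*w^3 - 2*w^2 - 3*w + 7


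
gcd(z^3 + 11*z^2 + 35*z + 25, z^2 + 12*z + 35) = z + 5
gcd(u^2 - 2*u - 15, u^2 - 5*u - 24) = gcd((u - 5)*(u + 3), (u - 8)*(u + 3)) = u + 3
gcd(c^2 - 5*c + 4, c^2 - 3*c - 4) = c - 4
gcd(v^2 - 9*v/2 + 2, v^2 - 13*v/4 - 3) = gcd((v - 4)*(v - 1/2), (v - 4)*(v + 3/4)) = v - 4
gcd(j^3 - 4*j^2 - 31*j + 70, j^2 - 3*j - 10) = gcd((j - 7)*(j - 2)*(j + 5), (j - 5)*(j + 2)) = 1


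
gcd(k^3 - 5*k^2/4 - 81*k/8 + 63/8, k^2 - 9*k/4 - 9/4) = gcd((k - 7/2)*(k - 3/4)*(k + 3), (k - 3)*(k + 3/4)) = 1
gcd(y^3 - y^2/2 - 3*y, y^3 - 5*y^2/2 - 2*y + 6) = y^2 - y/2 - 3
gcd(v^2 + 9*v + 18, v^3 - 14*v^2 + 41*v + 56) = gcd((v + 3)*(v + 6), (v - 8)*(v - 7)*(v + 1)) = 1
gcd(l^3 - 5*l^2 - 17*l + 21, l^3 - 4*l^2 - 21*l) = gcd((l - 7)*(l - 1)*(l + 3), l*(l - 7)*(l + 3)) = l^2 - 4*l - 21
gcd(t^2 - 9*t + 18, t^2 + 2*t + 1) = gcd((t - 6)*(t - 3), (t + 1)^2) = 1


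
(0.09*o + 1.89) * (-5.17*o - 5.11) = -0.4653*o^2 - 10.2312*o - 9.6579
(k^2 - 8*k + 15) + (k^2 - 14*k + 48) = 2*k^2 - 22*k + 63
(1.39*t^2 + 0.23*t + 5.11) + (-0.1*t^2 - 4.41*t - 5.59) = 1.29*t^2 - 4.18*t - 0.48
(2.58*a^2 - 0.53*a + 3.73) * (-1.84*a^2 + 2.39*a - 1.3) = -4.7472*a^4 + 7.1414*a^3 - 11.4839*a^2 + 9.6037*a - 4.849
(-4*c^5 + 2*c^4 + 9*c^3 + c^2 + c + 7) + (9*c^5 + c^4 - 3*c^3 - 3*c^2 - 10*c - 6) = 5*c^5 + 3*c^4 + 6*c^3 - 2*c^2 - 9*c + 1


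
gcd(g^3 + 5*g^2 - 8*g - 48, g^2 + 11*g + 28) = g + 4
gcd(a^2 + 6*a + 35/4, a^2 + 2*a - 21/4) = a + 7/2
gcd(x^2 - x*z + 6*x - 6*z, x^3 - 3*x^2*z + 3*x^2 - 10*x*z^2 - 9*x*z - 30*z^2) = 1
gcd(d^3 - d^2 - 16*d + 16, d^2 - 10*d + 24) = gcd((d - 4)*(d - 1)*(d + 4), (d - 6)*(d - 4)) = d - 4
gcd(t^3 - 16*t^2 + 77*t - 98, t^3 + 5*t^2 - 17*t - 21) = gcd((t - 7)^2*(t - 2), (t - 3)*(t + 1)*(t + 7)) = 1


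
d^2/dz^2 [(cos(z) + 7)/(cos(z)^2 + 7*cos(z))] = (sin(z)^2 + 1)/cos(z)^3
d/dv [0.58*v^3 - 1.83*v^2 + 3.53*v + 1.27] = 1.74*v^2 - 3.66*v + 3.53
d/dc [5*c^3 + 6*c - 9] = 15*c^2 + 6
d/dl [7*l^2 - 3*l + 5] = 14*l - 3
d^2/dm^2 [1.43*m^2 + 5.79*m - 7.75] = 2.86000000000000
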